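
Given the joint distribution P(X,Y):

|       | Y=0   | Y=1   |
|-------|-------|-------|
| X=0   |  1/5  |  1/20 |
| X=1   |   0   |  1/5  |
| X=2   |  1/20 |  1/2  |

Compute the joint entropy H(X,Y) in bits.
1.8610 bits

H(X,Y) = -Σ_{x,y} P(x,y) log₂ P(x,y). Per-cell terms -P(x,y)·log₂P(x,y):
  X=0: 0.4644, 0.2161
  X=1: 0.0000, 0.4644
  X=2: 0.2161, 0.5000
  (cells with P = 0 contribute 0)
Sum of the 6 terms: H(X,Y) = 1.8610 bits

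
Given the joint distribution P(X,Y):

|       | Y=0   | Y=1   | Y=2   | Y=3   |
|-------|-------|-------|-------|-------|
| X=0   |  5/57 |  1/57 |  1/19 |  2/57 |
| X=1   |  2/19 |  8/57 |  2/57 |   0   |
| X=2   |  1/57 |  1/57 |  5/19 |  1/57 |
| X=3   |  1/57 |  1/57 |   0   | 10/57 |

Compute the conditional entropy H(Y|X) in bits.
1.2006 bits

H(Y|X) = H(X,Y) - H(X)

H(X,Y) = -Σ_{x,y} P(x,y) log₂ P(x,y). Per-cell terms -P(x,y)·log₂P(x,y):
  X=0: 0.307979, 0.102331, 0.223575, 0.169575
  X=1: 0.341887, 0.397599, 0.169575, 0.000000
  X=2: 0.102331, 0.102331, 0.506842, 0.102331
  X=3: 0.102331, 0.102331, 0.000000, 0.440520
  (cells with P = 0 contribute 0)
Sum of the 16 terms: H(X,Y) = 3.17154 bits

Marginal of X (row sums):
  P(X=0) = 5/57 + 1/57 + 1/19 + 2/57 = 11/57
  P(X=1) = 2/19 + 8/57 + 2/57 + 0 = 16/57
  P(X=2) = 1/57 + 1/57 + 5/19 + 1/57 = 6/19
  P(X=3) = 1/57 + 1/57 + 0 + 10/57 = 4/19
H(X) = -[(11/57)·log₂(11/57) + (16/57)·log₂(16/57) + (6/19)·log₂(6/19) + (4/19)·log₂(4/19)]
  = 0.458036 + 0.514495 + 0.525147 + 0.473248 = 1.97093 bits

H(Y|X) = H(X,Y) - H(X) = 3.17154 - 1.97093 = 1.2006 bits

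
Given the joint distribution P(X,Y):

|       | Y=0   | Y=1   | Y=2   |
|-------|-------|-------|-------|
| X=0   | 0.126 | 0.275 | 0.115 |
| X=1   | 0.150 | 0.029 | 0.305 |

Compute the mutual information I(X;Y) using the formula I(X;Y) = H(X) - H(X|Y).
0.2310 bits

I(X;Y) = H(X) - H(X|Y)

Marginal of X (row sums):
  P(X=0) = 0.126 + 0.275 + 0.115 = 0.516
  P(X=1) = 0.150 + 0.029 + 0.305 = 0.484
H(X) = -[0.516·log₂(0.516) + 0.484·log₂(0.484)]
  = 0.49255 + 0.50671 = 0.99926 bits

Marginal of Y (column sums):
  P(Y=0) = 0.126 + 0.150 = 0.276
  P(Y=1) = 0.275 + 0.029 = 0.304
  P(Y=2) = 0.115 + 0.305 = 0.420
H(X|Y) = Σ_y P(y)·H(X|Y=y):
  Y=0: P(Y=0) = 0.276, P(X|Y=0) = (21/46, 25/46) → H(X|Y=0) = 0.99454
  Y=1: P(Y=1) = 0.304, P(X|Y=1) = (275/304, 29/304) → H(X|Y=1) = 0.45422
  Y=2: P(Y=2) = 0.420, P(X|Y=2) = (23/84, 61/84) → H(X|Y=2) = 0.84688
H(X|Y) = 0.276·0.99454 + 0.304·0.45422 + 0.420·0.84688 = 0.76827 bits

I(X;Y) = H(X) - H(X|Y) = 0.99926 - 0.76827 = 0.2310 bits

Cross-check via I(X;Y) = H(X) + H(Y) - H(X,Y): computing H(Y) from the column sums and H(X,Y) from the 6 cells in the same way gives H(Y) = 1.56048 bits and H(X,Y) = 2.32874 bits, so
I(X;Y) = 0.99926 + 1.56048 - 2.32874 = 0.2310 bits ✓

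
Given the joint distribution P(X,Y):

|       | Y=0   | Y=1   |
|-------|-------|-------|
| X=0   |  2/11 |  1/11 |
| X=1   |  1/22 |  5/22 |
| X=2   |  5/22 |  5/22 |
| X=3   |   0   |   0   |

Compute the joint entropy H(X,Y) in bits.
2.4218 bits

H(X,Y) = -Σ_{x,y} P(x,y) log₂ P(x,y). Per-cell terms -P(x,y)·log₂P(x,y):
  X=0: 0.4472, 0.3145
  X=1: 0.2027, 0.4858
  X=2: 0.4858, 0.4858
  X=3: 0.0000, 0.0000
  (cells with P = 0 contribute 0)
Sum of the 8 terms: H(X,Y) = 2.4218 bits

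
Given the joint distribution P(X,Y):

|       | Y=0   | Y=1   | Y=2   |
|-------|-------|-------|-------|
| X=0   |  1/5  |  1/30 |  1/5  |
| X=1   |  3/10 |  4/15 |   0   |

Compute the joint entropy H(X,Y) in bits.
2.1219 bits

H(X,Y) = -Σ_{x,y} P(x,y) log₂ P(x,y). Per-cell terms -P(x,y)·log₂P(x,y):
  X=0: 0.46439, 0.16356, 0.46439
  X=1: 0.52109, 0.50850, 0.00000
  (cells with P = 0 contribute 0)
Sum of the 6 terms: H(X,Y) = 2.1219 bits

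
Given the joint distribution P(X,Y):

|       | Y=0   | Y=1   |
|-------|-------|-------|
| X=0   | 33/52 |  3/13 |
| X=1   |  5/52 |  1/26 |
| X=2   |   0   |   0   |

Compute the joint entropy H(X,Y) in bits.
1.4102 bits

H(X,Y) = -Σ_{x,y} P(x,y) log₂ P(x,y). Per-cell terms -P(x,y)·log₂P(x,y):
  X=0: 0.4163, 0.4882
  X=1: 0.3249, 0.1808
  X=2: 0.0000, 0.0000
  (cells with P = 0 contribute 0)
Sum of the 6 terms: H(X,Y) = 1.4102 bits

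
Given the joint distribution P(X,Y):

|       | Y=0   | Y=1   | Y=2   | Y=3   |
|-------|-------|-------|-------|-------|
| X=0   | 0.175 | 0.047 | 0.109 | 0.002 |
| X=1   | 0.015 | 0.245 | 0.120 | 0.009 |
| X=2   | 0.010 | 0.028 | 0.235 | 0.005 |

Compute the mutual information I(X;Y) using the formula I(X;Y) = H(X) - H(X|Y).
0.4013 bits

I(X;Y) = H(X) - H(X|Y)

Marginal of X (row sums):
  P(X=0) = 0.175 + 0.047 + 0.109 + 0.002 = 0.333
  P(X=1) = 0.015 + 0.245 + 0.120 + 0.009 = 0.389
  P(X=2) = 0.010 + 0.028 + 0.235 + 0.005 = 0.278
H(X) = -[0.333·log₂(0.333) + 0.389·log₂(0.389) + 0.278·log₂(0.278)]
  = 0.5283 + 0.5299 + 0.5134 = 1.5716 bits

Marginal of Y (column sums):
  P(Y=0) = 0.175 + 0.015 + 0.010 = 0.200
  P(Y=1) = 0.047 + 0.245 + 0.028 = 0.320
  P(Y=2) = 0.109 + 0.120 + 0.235 = 0.464
  P(Y=3) = 0.002 + 0.009 + 0.005 = 0.016
H(X|Y) = Σ_y P(y)·H(X|Y=y):
  Y=0: P(Y=0) = 0.200, P(X|Y=0) = (7/8, 3/40, 1/20) → H(X|Y=0) = 0.6649
  Y=1: P(Y=1) = 0.320, P(X|Y=1) = (47/320, 49/64, 7/80) → H(X|Y=1) = 1.0090
  Y=2: P(Y=2) = 0.464, P(X|Y=2) = (109/464, 15/58, 235/464) → H(X|Y=2) = 1.4926
  Y=3: P(Y=3) = 0.016, P(X|Y=3) = (1/8, 9/16, 5/16) → H(X|Y=3) = 1.3663
H(X|Y) = 0.200·0.6649 + 0.320·1.0090 + 0.464·1.4926 + 0.016·1.3663 = 1.1703 bits

I(X;Y) = H(X) - H(X|Y) = 1.5716 - 1.1703 = 0.4013 bits

Cross-check via I(X;Y) = H(X) + H(Y) - H(X,Y): computing H(Y) from the column sums and H(X,Y) from the 12 cells in the same way gives H(Y) = 1.5999 bits and H(X,Y) = 2.7702 bits, so
I(X;Y) = 1.5716 + 1.5999 - 2.7702 = 0.4013 bits ✓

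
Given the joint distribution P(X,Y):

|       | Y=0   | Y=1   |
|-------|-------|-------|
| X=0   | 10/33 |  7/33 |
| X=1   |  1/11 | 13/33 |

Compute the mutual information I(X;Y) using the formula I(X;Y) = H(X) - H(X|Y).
0.1262 bits

I(X;Y) = H(X) - H(X|Y)

Marginal of X (row sums):
  P(X=0) = 10/33 + 7/33 = 17/33
  P(X=1) = 1/11 + 13/33 = 16/33
H(X) = -[(17/33)·log₂(17/33) + (16/33)·log₂(16/33)]
  = 0.49296 + 0.50637 = 0.9993 bits

Marginal of Y (column sums):
  P(Y=0) = 10/33 + 1/11 = 13/33
  P(Y=1) = 7/33 + 13/33 = 20/33
H(X|Y) = Σ_y P(y)·H(X|Y=y):
  Y=0: P(Y=0) = 13/33, P(X|Y=0) = (10/13, 3/13) → H(X|Y=0) = 0.77935
  Y=1: P(Y=1) = 20/33, P(X|Y=1) = (7/20, 13/20) → H(X|Y=1) = 0.93407
H(X|Y) = (13/33)·0.77935 + (20/33)·0.93407 = 0.8731 bits

I(X;Y) = H(X) - H(X|Y) = 0.9993 - 0.8731 = 0.1262 bits

Cross-check via I(X;Y) = H(X) + H(Y) - H(X,Y): computing H(Y) from the column sums and H(X,Y) from the 4 cells in the same way gives H(Y) = 0.9673 bits and H(X,Y) = 1.8404 bits, so
I(X;Y) = 0.9993 + 0.9673 - 1.8404 = 0.1262 bits ✓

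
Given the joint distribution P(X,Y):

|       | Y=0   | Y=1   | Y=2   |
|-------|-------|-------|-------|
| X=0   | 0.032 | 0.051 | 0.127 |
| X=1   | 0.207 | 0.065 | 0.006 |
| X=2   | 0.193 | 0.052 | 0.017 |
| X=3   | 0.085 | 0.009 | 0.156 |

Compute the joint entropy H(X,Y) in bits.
3.0883 bits

H(X,Y) = -Σ_{x,y} P(x,y) log₂ P(x,y). Per-cell terms -P(x,y)·log₂P(x,y):
  X=0: 0.15891, 0.21896, 0.37809
  X=1: 0.47037, 0.25632, 0.04428
  X=2: 0.45805, 0.22180, 0.09993
  X=3: 0.30229, 0.06116, 0.41814
Sum of the 12 terms: H(X,Y) = 3.0883 bits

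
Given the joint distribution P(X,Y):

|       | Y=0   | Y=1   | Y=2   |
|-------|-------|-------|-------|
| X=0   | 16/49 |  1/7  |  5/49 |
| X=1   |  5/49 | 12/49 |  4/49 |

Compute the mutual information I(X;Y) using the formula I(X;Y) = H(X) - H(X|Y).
0.0957 bits

I(X;Y) = H(X) - H(X|Y)

Marginal of X (row sums):
  P(X=0) = 16/49 + 1/7 + 5/49 = 4/7
  P(X=1) = 5/49 + 12/49 + 4/49 = 3/7
H(X) = -[(4/7)·log₂(4/7) + (3/7)·log₂(3/7)]
  = 0.46135 + 0.52388 = 0.98523 bits

Marginal of Y (column sums):
  P(Y=0) = 16/49 + 5/49 = 3/7
  P(Y=1) = 1/7 + 12/49 = 19/49
  P(Y=2) = 5/49 + 4/49 = 9/49
H(X|Y) = Σ_y P(y)·H(X|Y=y):
  Y=0: P(Y=0) = 3/7, P(X|Y=0) = (16/21, 5/21) → H(X|Y=0) = 0.79186
  Y=1: P(Y=1) = 19/49, P(X|Y=1) = (7/19, 12/19) → H(X|Y=1) = 0.94945
  Y=2: P(Y=2) = 9/49, P(X|Y=2) = (5/9, 4/9) → H(X|Y=2) = 0.99108
H(X|Y) = (3/7)·0.79186 + (19/49)·0.94945 + (9/49)·0.99108 = 0.88956 bits

I(X;Y) = H(X) - H(X|Y) = 0.98523 - 0.88956 = 0.0957 bits

Cross-check via I(X;Y) = H(X) + H(Y) - H(X,Y): computing H(Y) from the column sums and H(X,Y) from the 6 cells in the same way gives H(Y) = 1.50290 bits and H(X,Y) = 2.39246 bits, so
I(X;Y) = 0.98523 + 1.50290 - 2.39246 = 0.0957 bits ✓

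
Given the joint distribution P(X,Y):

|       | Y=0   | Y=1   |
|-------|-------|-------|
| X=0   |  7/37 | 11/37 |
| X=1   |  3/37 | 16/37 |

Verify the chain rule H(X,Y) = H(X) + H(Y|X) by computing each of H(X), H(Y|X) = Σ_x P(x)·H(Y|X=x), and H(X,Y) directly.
H(X) = 0.9995 bits, H(Y|X) = 0.7921 bits, H(X,Y) = 1.7916 bits

Marginal of X (row sums):
  P(X=0) = 7/37 + 11/37 = 18/37
  P(X=1) = 3/37 + 16/37 = 19/37
H(X) = -[(18/37)·log₂(18/37) + (19/37)·log₂(19/37)]
  = 0.50572 + 0.49376 = 0.9995 bits

H(Y|X) = Σ_x P(x)·H(Y|X=x):
  X=0: P(X=0) = 18/37, P(Y|X=0) = (7/18, 11/18) → H(Y|X=0) = 0.96408
  X=1: P(X=1) = 19/37, P(Y|X=1) = (3/19, 16/19) → H(Y|X=1) = 0.62925
H(Y|X) = (18/37)·0.96408 + (19/37)·0.62925 = 0.7921 bits

H(X,Y) = -Σ_{x,y} P(x,y) log₂ P(x,y). Per-cell terms -P(x,y)·log₂P(x,y):
  X=0: 0.45445, 0.52028
  X=1: 0.29388, 0.52301
Sum of the 4 terms: H(X,Y) = 1.7916 bits

Chain rule check:
  H(X) + H(Y|X) = 0.9995 + 0.7921 = 1.7916 bits
  H(X,Y) = 1.7916 bits
✓ Chain rule verified.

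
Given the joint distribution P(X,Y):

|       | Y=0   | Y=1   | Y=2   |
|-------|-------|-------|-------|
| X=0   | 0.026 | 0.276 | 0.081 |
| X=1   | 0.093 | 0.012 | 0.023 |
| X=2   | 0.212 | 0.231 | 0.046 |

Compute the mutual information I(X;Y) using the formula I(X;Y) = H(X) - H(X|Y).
0.2135 bits

I(X;Y) = H(X) - H(X|Y)

Marginal of X (row sums):
  P(X=0) = 0.026 + 0.276 + 0.081 = 0.383
  P(X=1) = 0.093 + 0.012 + 0.023 = 0.128
  P(X=2) = 0.212 + 0.231 + 0.046 = 0.489
H(X) = -[0.383·log₂(0.383) + 0.128·log₂(0.128) + 0.489·log₂(0.489)]
  = 0.5303 + 0.3796 + 0.5047 = 1.4146 bits

Marginal of Y (column sums):
  P(Y=0) = 0.026 + 0.093 + 0.212 = 0.331
  P(Y=1) = 0.276 + 0.012 + 0.231 = 0.519
  P(Y=2) = 0.081 + 0.023 + 0.046 = 0.150
H(X|Y) = Σ_y P(y)·H(X|Y=y):
  Y=0: P(Y=0) = 0.331, P(X|Y=0) = (26/331, 93/331, 212/331) → H(X|Y=0) = 1.2146
  Y=1: P(Y=1) = 0.519, P(X|Y=1) = (92/173, 4/173, 77/173) → H(X|Y=1) = 1.1299
  Y=2: P(Y=2) = 0.150, P(X|Y=2) = (27/50, 23/150, 23/75) → H(X|Y=2) = 1.4178
H(X|Y) = 0.331·1.2146 + 0.519·1.1299 + 0.150·1.4178 = 1.2011 bits

I(X;Y) = H(X) - H(X|Y) = 1.4146 - 1.2011 = 0.2135 bits

Cross-check via I(X;Y) = H(X) + H(Y) - H(X,Y): computing H(Y) from the column sums and H(X,Y) from the 9 cells in the same way gives H(Y) = 1.4296 bits and H(X,Y) = 2.6307 bits, so
I(X;Y) = 1.4146 + 1.4296 - 2.6307 = 0.2135 bits ✓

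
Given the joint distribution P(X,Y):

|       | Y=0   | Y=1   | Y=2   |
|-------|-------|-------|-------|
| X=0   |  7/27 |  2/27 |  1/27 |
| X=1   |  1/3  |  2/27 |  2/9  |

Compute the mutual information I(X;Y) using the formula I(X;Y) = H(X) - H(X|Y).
0.0635 bits

I(X;Y) = H(X) - H(X|Y)

Marginal of X (row sums):
  P(X=0) = 7/27 + 2/27 + 1/27 = 10/27
  P(X=1) = 1/3 + 2/27 + 2/9 = 17/27
H(X) = -[(10/27)·log₂(10/27) + (17/27)·log₂(17/27)]
  = 0.53073 + 0.42023 = 0.95096 bits

Marginal of Y (column sums):
  P(Y=0) = 7/27 + 1/3 = 16/27
  P(Y=1) = 2/27 + 2/27 = 4/27
  P(Y=2) = 1/27 + 2/9 = 7/27
H(X|Y) = Σ_y P(y)·H(X|Y=y):
  Y=0: P(Y=0) = 16/27, P(X|Y=0) = (7/16, 9/16) → H(X|Y=0) = 0.98870
  Y=1: P(Y=1) = 4/27, P(X|Y=1) = (1/2, 1/2) → H(X|Y=1) = 1.00000
  Y=2: P(Y=2) = 7/27, P(X|Y=2) = (1/7, 6/7) → H(X|Y=2) = 0.59167
H(X|Y) = (16/27)·0.98870 + (4/27)·1.00000 + (7/27)·0.59167 = 0.88744 bits

I(X;Y) = H(X) - H(X|Y) = 0.95096 - 0.88744 = 0.0635 bits

Cross-check via I(X;Y) = H(X) + H(Y) - H(X,Y): computing H(Y) from the column sums and H(X,Y) from the 6 cells in the same way gives H(Y) = 1.36039 bits and H(X,Y) = 2.24783 bits, so
I(X;Y) = 0.95096 + 1.36039 - 2.24783 = 0.0635 bits ✓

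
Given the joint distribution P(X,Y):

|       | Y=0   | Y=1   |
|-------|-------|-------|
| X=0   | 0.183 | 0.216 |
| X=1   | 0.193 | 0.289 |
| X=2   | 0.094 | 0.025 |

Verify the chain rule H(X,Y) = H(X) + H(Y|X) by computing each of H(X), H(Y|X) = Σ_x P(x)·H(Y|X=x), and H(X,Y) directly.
H(X) = 1.4018 bits, H(Y|X) = 0.9534 bits, H(X,Y) = 2.3552 bits

Marginal of X (row sums):
  P(X=0) = 0.183 + 0.216 = 0.399
  P(X=1) = 0.193 + 0.289 = 0.482
  P(X=2) = 0.094 + 0.025 = 0.119
H(X) = -[0.399·log₂(0.399) + 0.482·log₂(0.482) + 0.119·log₂(0.119)]
  = 0.52889 + 0.50750 + 0.36545 = 1.4018 bits

H(Y|X) = Σ_x P(x)·H(Y|X=x):
  X=0: P(X=0) = 0.399, P(Y|X=0) = (61/133, 72/133) → H(Y|X=0) = 0.99506
  X=1: P(X=1) = 0.482, P(Y|X=1) = (193/482, 289/482) → H(Y|X=1) = 0.97119
  X=2: P(X=2) = 0.119, P(Y|X=2) = (94/119, 25/119) → H(Y|X=2) = 0.74164
H(Y|X) = 0.399·0.99506 + 0.482·0.97119 + 0.119·0.74164 = 0.9534 bits

H(X,Y) = -Σ_{x,y} P(x,y) log₂ P(x,y). Per-cell terms -P(x,y)·log₂P(x,y):
  X=0: 0.44837, 0.47755
  X=1: 0.45805, 0.51756
  X=2: 0.32065, 0.13305
Sum of the 6 terms: H(X,Y) = 2.3552 bits

Chain rule check:
  H(X) + H(Y|X) = 1.4018 + 0.9534 = 2.3552 bits
  H(X,Y) = 2.3552 bits
✓ Chain rule verified.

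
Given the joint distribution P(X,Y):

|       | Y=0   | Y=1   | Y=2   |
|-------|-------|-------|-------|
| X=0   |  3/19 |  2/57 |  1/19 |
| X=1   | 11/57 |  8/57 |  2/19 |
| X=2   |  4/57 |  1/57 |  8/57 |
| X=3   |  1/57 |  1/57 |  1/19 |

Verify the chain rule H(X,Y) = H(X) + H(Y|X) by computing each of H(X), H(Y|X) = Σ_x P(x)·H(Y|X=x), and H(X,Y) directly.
H(X) = 1.8133 bits, H(Y|X) = 1.3949 bits, H(X,Y) = 3.2083 bits

Marginal of X (row sums):
  P(X=0) = 3/19 + 2/57 + 1/19 = 14/57
  P(X=1) = 11/57 + 8/57 + 2/19 = 25/57
  P(X=2) = 4/57 + 1/57 + 8/57 = 13/57
  P(X=3) = 1/57 + 1/57 + 1/19 = 5/57
H(X) = -[(14/57)·log₂(14/57) + (25/57)·log₂(25/57) + (13/57)·log₂(13/57) + (5/57)·log₂(5/57)]
  = 0.497500 + 0.521506 + 0.486348 + 0.307979 = 1.8133 bits

H(Y|X) = Σ_x P(x)·H(Y|X=x):
  X=0: P(X=0) = 14/57, P(Y|X=0) = (9/14, 1/7, 3/14) → H(Y|X=0) = 1.287054
  X=1: P(X=1) = 25/57, P(Y|X=1) = (11/25, 8/25, 6/25) → H(Y|X=1) = 1.541315
  X=2: P(X=2) = 13/57, P(Y|X=2) = (4/13, 1/13, 8/13) → H(Y|X=2) = 1.238901
  X=3: P(X=3) = 5/57, P(Y|X=3) = (1/5, 1/5, 3/5) → H(Y|X=3) = 1.370951
H(Y|X) = (14/57)·1.287054 + (25/57)·1.541315 + (13/57)·1.238901 + (5/57)·1.370951 = 1.3949 bits

H(X,Y) = -Σ_{x,y} P(x,y) log₂ P(x,y). Per-cell terms -P(x,y)·log₂P(x,y):
  X=0: 0.420468, 0.169575, 0.223575
  X=1: 0.458036, 0.397599, 0.341887
  X=2: 0.268975, 0.102331, 0.397599
  X=3: 0.102331, 0.102331, 0.223575
Sum of the 12 terms: H(X,Y) = 3.2083 bits

Chain rule check:
  H(X) + H(Y|X) = 1.8133 + 1.3949 = 3.2082 bits
  H(X,Y) = 3.2083 bits
✓ Chain rule verified (Δ = 0.0001 is 4-dp rounding noise: each of the three values was rounded independently).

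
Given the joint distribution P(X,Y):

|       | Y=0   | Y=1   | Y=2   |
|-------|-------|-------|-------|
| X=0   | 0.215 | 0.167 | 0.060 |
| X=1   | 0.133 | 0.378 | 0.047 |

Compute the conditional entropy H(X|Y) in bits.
0.9243 bits

H(X|Y) = H(X,Y) - H(Y)

H(X,Y) = -Σ_{x,y} P(x,y) log₂ P(x,y). Per-cell terms -P(x,y)·log₂P(x,y):
  X=0: 0.47678, 0.43121, 0.24353
  X=1: 0.38710, 0.53054, 0.20733
Sum of the 6 terms: H(X,Y) = 2.2765 bits

Marginal of Y (column sums):
  P(Y=0) = 0.215 + 0.133 = 0.348
  P(Y=1) = 0.167 + 0.378 = 0.545
  P(Y=2) = 0.060 + 0.047 = 0.107
H(Y) = -[0.348·log₂(0.348) + 0.545·log₂(0.545) + 0.107·log₂(0.107)]
  = 0.52995 + 0.47724 + 0.34500 = 1.3522 bits

H(X|Y) = H(X,Y) - H(Y) = 2.2765 - 1.3522 = 0.9243 bits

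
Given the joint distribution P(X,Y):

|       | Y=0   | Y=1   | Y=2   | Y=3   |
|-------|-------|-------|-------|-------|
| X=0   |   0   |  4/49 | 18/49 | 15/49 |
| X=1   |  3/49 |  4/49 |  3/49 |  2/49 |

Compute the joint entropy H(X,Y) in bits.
2.3255 bits

H(X,Y) = -Σ_{x,y} P(x,y) log₂ P(x,y). Per-cell terms -P(x,y)·log₂P(x,y):
  X=0: 0.0000, 0.2951, 0.5307, 0.5228
  X=1: 0.2467, 0.2951, 0.2467, 0.1884
  (cells with P = 0 contribute 0)
Sum of the 8 terms: H(X,Y) = 2.3255 bits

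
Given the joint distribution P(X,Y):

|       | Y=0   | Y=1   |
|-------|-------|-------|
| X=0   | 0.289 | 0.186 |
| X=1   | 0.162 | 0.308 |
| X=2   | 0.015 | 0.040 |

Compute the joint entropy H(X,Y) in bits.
2.1942 bits

H(X,Y) = -Σ_{x,y} P(x,y) log₂ P(x,y). Per-cell terms -P(x,y)·log₂P(x,y):
  X=0: 0.51756, 0.45135
  X=1: 0.42540, 0.52329
  X=2: 0.09088, 0.18575
Sum of the 6 terms: H(X,Y) = 2.1942 bits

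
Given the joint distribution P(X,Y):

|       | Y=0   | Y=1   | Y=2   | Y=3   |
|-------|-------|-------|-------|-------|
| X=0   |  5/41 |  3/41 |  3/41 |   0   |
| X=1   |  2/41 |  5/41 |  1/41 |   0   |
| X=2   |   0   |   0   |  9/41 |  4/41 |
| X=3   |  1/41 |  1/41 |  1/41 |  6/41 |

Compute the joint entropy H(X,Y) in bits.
3.2413 bits

H(X,Y) = -Σ_{x,y} P(x,y) log₂ P(x,y). Per-cell terms -P(x,y)·log₂P(x,y):
  X=0: 0.3702, 0.2760, 0.2760, 0.0000
  X=1: 0.2126, 0.3702, 0.1307, 0.0000
  X=2: 0.0000, 0.0000, 0.4802, 0.3276
  X=3: 0.1307, 0.1307, 0.1307, 0.4057
  (cells with P = 0 contribute 0)
Sum of the 16 terms: H(X,Y) = 3.2413 bits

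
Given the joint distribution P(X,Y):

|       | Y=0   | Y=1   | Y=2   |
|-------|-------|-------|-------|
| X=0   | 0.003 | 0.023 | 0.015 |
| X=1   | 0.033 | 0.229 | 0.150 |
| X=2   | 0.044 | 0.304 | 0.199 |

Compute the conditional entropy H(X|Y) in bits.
1.1921 bits

H(X|Y) = H(X,Y) - H(Y)

H(X,Y) = -Σ_{x,y} P(x,y) log₂ P(x,y). Per-cell terms -P(x,y)·log₂P(x,y):
  X=0: 0.02514247, 0.12517111, 0.09088341
  X=1: 0.16240588, 0.48698693, 0.41054484
  X=2: 0.19827952, 0.52222846, 0.46350277
Sum of the 9 terms: H(X,Y) = 2.4851454 bits

Marginal of Y (column sums):
  P(Y=0) = 0.003 + 0.033 + 0.044 = 0.080
  P(Y=1) = 0.023 + 0.229 + 0.304 = 0.556
  P(Y=2) = 0.015 + 0.150 + 0.199 = 0.364
H(Y) = -[0.080·log₂(0.080) + 0.556·log₂(0.556) + 0.364·log₂(0.364)]
  = 0.29150850 + 0.47084483 + 0.53070823 = 1.2930616 bits

H(X|Y) = H(X,Y) - H(Y) = 2.4851454 - 1.2930616 = 1.1921 bits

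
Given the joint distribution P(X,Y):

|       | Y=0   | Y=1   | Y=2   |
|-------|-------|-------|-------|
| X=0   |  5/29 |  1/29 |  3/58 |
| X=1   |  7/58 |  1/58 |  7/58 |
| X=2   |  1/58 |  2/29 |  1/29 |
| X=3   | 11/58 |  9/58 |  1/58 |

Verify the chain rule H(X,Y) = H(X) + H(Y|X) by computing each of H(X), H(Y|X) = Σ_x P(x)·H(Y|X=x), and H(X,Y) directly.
H(X) = 1.9080 bits, H(Y|X) = 1.2627 bits, H(X,Y) = 3.1707 bits

Marginal of X (row sums):
  P(X=0) = 5/29 + 1/29 + 3/58 = 15/58
  P(X=1) = 7/58 + 1/58 + 7/58 = 15/58
  P(X=2) = 1/58 + 2/29 + 1/29 = 7/58
  P(X=3) = 11/58 + 9/58 + 1/58 = 21/58
H(X) = -[(15/58)·log₂(15/58) + (15/58)·log₂(15/58) + (7/58)·log₂(7/58) + (21/58)·log₂(21/58)]
  = 0.504592 + 0.504592 + 0.368179 + 0.530671 = 1.9080 bits

H(Y|X) = Σ_x P(x)·H(Y|X=x):
  X=0: P(X=0) = 15/58, P(Y|X=0) = (2/3, 2/15, 1/5) → H(Y|X=0) = 1.241946
  X=1: P(X=1) = 15/58, P(Y|X=1) = (7/15, 1/15, 7/15) → H(Y|X=1) = 1.286693
  X=2: P(X=2) = 7/58, P(Y|X=2) = (1/7, 4/7, 2/7) → H(Y|X=2) = 1.378783
  X=3: P(X=3) = 21/58, P(Y|X=3) = (11/21, 3/7, 1/21) → H(Y|X=3) = 1.221695
H(Y|X) = (15/58)·1.241946 + (15/58)·1.286693 + (7/58)·1.378783 + (21/58)·1.221695 = 1.2627 bits

H(X,Y) = -Σ_{x,y} P(x,y) log₂ P(x,y). Per-cell terms -P(x,y)·log₂P(x,y):
  X=0: 0.437251, 0.167517, 0.221018
  X=1: 0.368179, 0.101000, 0.368179
  X=2: 0.101000, 0.266068, 0.167517
  X=3: 0.454897, 0.417112, 0.101000
Sum of the 12 terms: H(X,Y) = 3.1707 bits

Chain rule check:
  H(X) + H(Y|X) = 1.9080 + 1.2627 = 3.1707 bits
  H(X,Y) = 3.1707 bits
✓ Chain rule verified.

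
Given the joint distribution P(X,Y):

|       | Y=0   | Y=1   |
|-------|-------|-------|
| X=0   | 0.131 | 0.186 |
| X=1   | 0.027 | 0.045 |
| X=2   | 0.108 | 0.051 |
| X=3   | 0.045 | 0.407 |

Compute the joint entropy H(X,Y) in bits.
2.4724 bits

H(X,Y) = -Σ_{x,y} P(x,y) log₂ P(x,y). Per-cell terms -P(x,y)·log₂P(x,y):
  X=0: 0.3841, 0.4514
  X=1: 0.1407, 0.2013
  X=2: 0.3468, 0.2190
  X=3: 0.2013, 0.5278
Sum of the 8 terms: H(X,Y) = 2.4724 bits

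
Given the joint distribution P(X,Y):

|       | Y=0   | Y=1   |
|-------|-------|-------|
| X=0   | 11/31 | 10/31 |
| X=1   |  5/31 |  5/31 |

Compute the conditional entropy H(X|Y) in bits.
0.9068 bits

H(X|Y) = H(X,Y) - H(Y)

H(X,Y) = -Σ_{x,y} P(x,y) log₂ P(x,y). Per-cell terms -P(x,y)·log₂P(x,y):
  X=0: 0.53040, 0.52654
  X=1: 0.42456, 0.42456
Sum of the 4 terms: H(X,Y) = 1.90606 bits

Marginal of Y (column sums):
  P(Y=0) = 11/31 + 5/31 = 16/31
  P(Y=1) = 10/31 + 5/31 = 15/31
H(Y) = -[(16/31)·log₂(16/31) + (15/31)·log₂(15/31)]
  = 0.49249 + 0.50676 = 0.99925 bits

H(X|Y) = H(X,Y) - H(Y) = 1.90606 - 0.99925 = 0.9068 bits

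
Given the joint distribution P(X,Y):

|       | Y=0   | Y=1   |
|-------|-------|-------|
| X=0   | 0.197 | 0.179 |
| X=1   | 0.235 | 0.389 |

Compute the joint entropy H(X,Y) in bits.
1.9268 bits

H(X,Y) = -Σ_{x,y} P(x,y) log₂ P(x,y). Per-cell terms -P(x,y)·log₂P(x,y):
  X=0: 0.461715, 0.444272
  X=1: 0.490978, 0.529879
Sum of the 4 terms: H(X,Y) = 1.9268 bits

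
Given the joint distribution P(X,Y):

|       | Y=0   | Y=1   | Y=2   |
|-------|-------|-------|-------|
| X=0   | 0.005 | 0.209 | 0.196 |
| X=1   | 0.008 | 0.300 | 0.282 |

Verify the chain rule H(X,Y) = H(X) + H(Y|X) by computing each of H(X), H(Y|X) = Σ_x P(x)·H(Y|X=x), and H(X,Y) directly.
H(X) = 0.9765 bits, H(Y|X) = 1.0864 bits, H(X,Y) = 2.0629 bits

Marginal of X (row sums):
  P(X=0) = 0.005 + 0.209 + 0.196 = 0.410
  P(X=1) = 0.008 + 0.300 + 0.282 = 0.590
H(X) = -[0.410·log₂(0.410) + 0.590·log₂(0.590)]
  = 0.52738 + 0.44912 = 0.9765 bits

H(Y|X) = Σ_x P(x)·H(Y|X=x):
  X=0: P(X=0) = 0.410, P(Y|X=0) = (1/82, 209/410, 98/205) → H(Y|X=0) = 1.08209
  X=1: P(X=1) = 0.590, P(Y|X=1) = (4/295, 30/59, 141/295) → H(Y|X=1) = 1.08932
H(Y|X) = 0.410·1.08209 + 0.590·1.08932 = 1.0864 bits

H(X,Y) = -Σ_{x,y} P(x,y) log₂ P(x,y). Per-cell terms -P(x,y)·log₂P(x,y):
  X=0: 0.03822, 0.47201, 0.46081
  X=1: 0.05573, 0.52109, 0.51500
Sum of the 6 terms: H(X,Y) = 2.0629 bits

Chain rule check:
  H(X) + H(Y|X) = 0.9765 + 1.0864 = 2.0629 bits
  H(X,Y) = 2.0629 bits
✓ Chain rule verified.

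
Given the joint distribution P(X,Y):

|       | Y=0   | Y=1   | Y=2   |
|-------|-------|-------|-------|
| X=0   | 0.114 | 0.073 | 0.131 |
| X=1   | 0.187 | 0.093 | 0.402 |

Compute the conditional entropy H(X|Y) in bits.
0.8812 bits

H(X|Y) = H(X,Y) - H(Y)

H(X,Y) = -Σ_{x,y} P(x,y) log₂ P(x,y). Per-cell terms -P(x,y)·log₂P(x,y):
  X=0: 0.35715, 0.27565, 0.38414
  X=1: 0.45233, 0.31868, 0.52852
Sum of the 6 terms: H(X,Y) = 2.3165 bits

Marginal of Y (column sums):
  P(Y=0) = 0.114 + 0.187 = 0.301
  P(Y=1) = 0.073 + 0.093 = 0.166
  P(Y=2) = 0.131 + 0.402 = 0.533
H(Y) = -[0.301·log₂(0.301) + 0.166·log₂(0.166) + 0.533·log₂(0.533)]
  = 0.52138 + 0.43006 + 0.48385 = 1.4353 bits

H(X|Y) = H(X,Y) - H(Y) = 2.3165 - 1.4353 = 0.8812 bits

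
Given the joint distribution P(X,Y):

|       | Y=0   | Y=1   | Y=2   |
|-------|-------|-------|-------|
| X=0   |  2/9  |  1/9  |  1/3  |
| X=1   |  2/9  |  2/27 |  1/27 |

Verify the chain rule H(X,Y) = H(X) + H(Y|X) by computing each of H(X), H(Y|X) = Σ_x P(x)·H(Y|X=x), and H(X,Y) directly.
H(X) = 0.9183 bits, H(Y|X) = 1.3809 bits, H(X,Y) = 2.2992 bits

Marginal of X (row sums):
  P(X=0) = 2/9 + 1/9 + 1/3 = 2/3
  P(X=1) = 2/9 + 2/27 + 1/27 = 1/3
H(X) = -[(2/3)·log₂(2/3) + (1/3)·log₂(1/3)]
  = 0.38998 + 0.52832 = 0.9183 bits

H(Y|X) = Σ_x P(x)·H(Y|X=x):
  X=0: P(X=0) = 2/3, P(Y|X=0) = (1/3, 1/6, 1/2) → H(Y|X=0) = 1.45915
  X=1: P(X=1) = 1/3, P(Y|X=1) = (2/3, 2/9, 1/9) → H(Y|X=1) = 1.22439
H(Y|X) = (2/3)·1.45915 + (1/3)·1.22439 = 1.3809 bits

H(X,Y) = -Σ_{x,y} P(x,y) log₂ P(x,y). Per-cell terms -P(x,y)·log₂P(x,y):
  X=0: 0.48221, 0.35221, 0.52832
  X=1: 0.48221, 0.27814, 0.17611
Sum of the 6 terms: H(X,Y) = 2.2992 bits

Chain rule check:
  H(X) + H(Y|X) = 0.9183 + 1.3809 = 2.2992 bits
  H(X,Y) = 2.2992 bits
✓ Chain rule verified.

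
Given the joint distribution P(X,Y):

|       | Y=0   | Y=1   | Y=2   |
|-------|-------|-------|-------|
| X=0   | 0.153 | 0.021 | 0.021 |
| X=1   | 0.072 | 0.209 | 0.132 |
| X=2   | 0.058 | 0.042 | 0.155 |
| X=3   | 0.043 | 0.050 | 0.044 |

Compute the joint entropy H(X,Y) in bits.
3.2362 bits

H(X,Y) = -Σ_{x,y} P(x,y) log₂ P(x,y). Per-cell terms -P(x,y)·log₂P(x,y):
  X=0: 0.4144, 0.1170, 0.1170
  X=1: 0.2733, 0.4720, 0.3856
  X=2: 0.2383, 0.1921, 0.4169
  X=3: 0.1952, 0.2161, 0.1983
Sum of the 12 terms: H(X,Y) = 3.2362 bits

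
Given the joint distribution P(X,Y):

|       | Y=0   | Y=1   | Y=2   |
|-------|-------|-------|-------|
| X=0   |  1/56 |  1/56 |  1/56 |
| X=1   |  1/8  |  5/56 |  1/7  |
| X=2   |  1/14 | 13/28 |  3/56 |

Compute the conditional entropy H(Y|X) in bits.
1.2041 bits

H(Y|X) = H(X,Y) - H(X)

H(X,Y) = -Σ_{x,y} P(x,y) log₂ P(x,y). Per-cell terms -P(x,y)·log₂P(x,y):
  X=0: 0.10370, 0.10370, 0.10370
  X=1: 0.37500, 0.31120, 0.40105
  X=2: 0.27195, 0.51392, 0.22620
Sum of the 9 terms: H(X,Y) = 2.4104 bits

Marginal of X (row sums):
  P(X=0) = 1/56 + 1/56 + 1/56 = 3/56
  P(X=1) = 1/8 + 5/56 + 1/7 = 5/14
  P(X=2) = 1/14 + 13/28 + 3/56 = 33/56
H(X) = -[(3/56)·log₂(3/56) + (5/14)·log₂(5/14) + (33/56)·log₂(33/56)]
  = 0.22620 + 0.53051 + 0.44960 = 1.2063 bits

H(Y|X) = H(X,Y) - H(X) = 2.4104 - 1.2063 = 1.2041 bits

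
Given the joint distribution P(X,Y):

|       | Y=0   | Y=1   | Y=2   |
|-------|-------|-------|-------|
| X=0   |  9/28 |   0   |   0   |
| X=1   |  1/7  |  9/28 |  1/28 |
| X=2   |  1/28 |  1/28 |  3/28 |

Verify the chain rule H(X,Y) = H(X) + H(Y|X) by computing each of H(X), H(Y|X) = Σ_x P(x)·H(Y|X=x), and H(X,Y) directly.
H(X) = 1.4701 bits, H(Y|X) = 0.8439 bits, H(X,Y) = 2.3140 bits

Marginal of X (row sums):
  P(X=0) = 9/28 + 0 + 0 = 9/28
  P(X=1) = 1/7 + 9/28 + 1/28 = 1/2
  P(X=2) = 1/28 + 1/28 + 3/28 = 5/28
H(X) = -[(9/28)·log₂(9/28) + (1/2)·log₂(1/2) + (5/28)·log₂(5/28)]
  = 0.526317 + 0.500000 + 0.443826 = 1.4701 bits

H(Y|X) = Σ_x P(x)·H(Y|X=x):
  X=0: P(X=0) = 9/28, P(Y|X=0) = (1, 0, 0) → H(Y|X=0) = 0.000000
  X=1: P(X=1) = 1/2, P(Y|X=1) = (2/7, 9/14, 1/14) → H(Y|X=1) = 1.198117
  X=2: P(X=2) = 5/28, P(Y|X=2) = (1/5, 1/5, 3/5) → H(Y|X=2) = 1.370951
H(Y|X) = (9/28)·0.000000 + (1/2)·1.198117 + (5/28)·1.370951 = 0.8439 bits

H(X,Y) = -Σ_{x,y} P(x,y) log₂ P(x,y). Per-cell terms -P(x,y)·log₂P(x,y):
  X=0: 0.526317, 0.000000, 0.000000
  X=1: 0.401051, 0.526317, 0.171691
  X=2: 0.171691, 0.171691, 0.345256
  (cells with P = 0 contribute 0)
Sum of the 9 terms: H(X,Y) = 2.3140 bits

Chain rule check:
  H(X) + H(Y|X) = 1.4701 + 0.8439 = 2.3140 bits
  H(X,Y) = 2.3140 bits
✓ Chain rule verified.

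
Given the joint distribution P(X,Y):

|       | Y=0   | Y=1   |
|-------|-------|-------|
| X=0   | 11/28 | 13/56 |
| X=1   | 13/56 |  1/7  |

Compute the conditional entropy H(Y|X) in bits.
0.9544 bits

H(Y|X) = H(X,Y) - H(X)

H(X,Y) = -Σ_{x,y} P(x,y) log₂ P(x,y). Per-cell terms -P(x,y)·log₂P(x,y):
  X=0: 0.5295, 0.4891
  X=1: 0.4891, 0.4011
Sum of the 4 terms: H(X,Y) = 1.9088 bits

Marginal of X (row sums):
  P(X=0) = 11/28 + 13/56 = 5/8
  P(X=1) = 13/56 + 1/7 = 3/8
H(X) = -[(5/8)·log₂(5/8) + (3/8)·log₂(3/8)]
  = 0.4238 + 0.5306 = 0.9544 bits

H(Y|X) = H(X,Y) - H(X) = 1.9088 - 0.9544 = 0.9544 bits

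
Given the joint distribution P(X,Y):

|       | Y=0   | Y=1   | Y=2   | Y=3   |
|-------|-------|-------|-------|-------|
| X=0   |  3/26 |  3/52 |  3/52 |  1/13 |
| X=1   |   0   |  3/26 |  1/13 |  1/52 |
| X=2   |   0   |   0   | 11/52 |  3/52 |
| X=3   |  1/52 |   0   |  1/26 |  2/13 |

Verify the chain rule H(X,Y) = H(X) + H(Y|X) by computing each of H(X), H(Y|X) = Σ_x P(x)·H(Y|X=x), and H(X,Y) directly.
H(X) = 1.9810 bits, H(Y|X) = 1.3091 bits, H(X,Y) = 3.2901 bits

Marginal of X (row sums):
  P(X=0) = 3/26 + 3/52 + 3/52 + 1/13 = 4/13
  P(X=1) = 0 + 3/26 + 1/13 + 1/52 = 11/52
  P(X=2) = 0 + 0 + 11/52 + 3/52 = 7/26
  P(X=3) = 1/52 + 0 + 1/26 + 2/13 = 11/52
H(X) = -[(4/13)·log₂(4/13) + (11/52)·log₂(11/52) + (7/26)·log₂(7/26) + (11/52)·log₂(11/52)]
  = 0.52321 + 0.47406 + 0.50968 + 0.47406 = 1.9810 bits

H(Y|X) = Σ_x P(x)·H(Y|X=x):
  X=0: P(X=0) = 4/13, P(Y|X=0) = (3/8, 3/16, 3/16, 1/4) → H(Y|X=0) = 1.93628
  X=1: P(X=1) = 11/52, P(Y|X=1) = (0, 6/11, 4/11, 1/11) → H(Y|X=1) = 1.32218
  X=2: P(X=2) = 7/26, P(Y|X=2) = (0, 0, 11/14, 3/14) → H(Y|X=2) = 0.74960
  X=3: P(X=3) = 11/52, P(Y|X=3) = (1/11, 0, 2/11, 8/11) → H(Y|X=3) = 1.09580
H(Y|X) = (4/13)·1.93628 + (11/52)·1.32218 + (7/26)·0.74960 + (11/52)·1.09580 = 1.3091 bits

H(X,Y) = -Σ_{x,y} P(x,y) log₂ P(x,y). Per-cell terms -P(x,y)·log₂P(x,y):
  X=0: 0.35948, 0.23743, 0.23743, 0.28465
  X=1: 0.00000, 0.35948, 0.28465, 0.10962
  X=2: 0.00000, 0.00000, 0.47406, 0.23743
  X=3: 0.10962, 0.00000, 0.18079, 0.41545
  (cells with P = 0 contribute 0)
Sum of the 16 terms: H(X,Y) = 3.2901 bits

Chain rule check:
  H(X) + H(Y|X) = 1.9810 + 1.3091 = 3.2901 bits
  H(X,Y) = 3.2901 bits
✓ Chain rule verified.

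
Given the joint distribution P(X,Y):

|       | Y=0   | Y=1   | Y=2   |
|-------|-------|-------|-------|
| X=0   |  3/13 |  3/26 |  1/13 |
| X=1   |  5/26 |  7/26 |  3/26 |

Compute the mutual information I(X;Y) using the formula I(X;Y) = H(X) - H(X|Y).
0.0366 bits

I(X;Y) = H(X) - H(X|Y)

Marginal of X (row sums):
  P(X=0) = 3/13 + 3/26 + 1/13 = 11/26
  P(X=1) = 5/26 + 7/26 + 3/26 = 15/26
H(X) = -[(11/26)·log₂(11/26) + (15/26)·log₂(15/26)]
  = 0.52504 + 0.45782 = 0.98286 bits

Marginal of Y (column sums):
  P(Y=0) = 3/13 + 5/26 = 11/26
  P(Y=1) = 3/26 + 7/26 = 5/13
  P(Y=2) = 1/13 + 3/26 = 5/26
H(X|Y) = Σ_y P(y)·H(X|Y=y):
  Y=0: P(Y=0) = 11/26, P(X|Y=0) = (6/11, 5/11) → H(X|Y=0) = 0.99403
  Y=1: P(Y=1) = 5/13, P(X|Y=1) = (3/10, 7/10) → H(X|Y=1) = 0.88129
  Y=2: P(Y=2) = 5/26, P(X|Y=2) = (2/5, 3/5) → H(X|Y=2) = 0.97095
H(X|Y) = (11/26)·0.99403 + (5/13)·0.88129 + (5/26)·0.97095 = 0.94623 bits

I(X;Y) = H(X) - H(X|Y) = 0.98286 - 0.94623 = 0.0366 bits

Cross-check via I(X;Y) = H(X) + H(Y) - H(X,Y): computing H(Y) from the column sums and H(X,Y) from the 6 cells in the same way gives H(Y) = 1.51264 bits and H(X,Y) = 2.45888 bits, so
I(X;Y) = 0.98286 + 1.51264 - 2.45888 = 0.0366 bits ✓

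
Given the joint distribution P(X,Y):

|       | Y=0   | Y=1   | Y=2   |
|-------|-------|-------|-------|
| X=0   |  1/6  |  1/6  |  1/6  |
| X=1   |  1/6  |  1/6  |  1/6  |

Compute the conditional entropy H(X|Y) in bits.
1.0000 bits

H(X|Y) = H(X,Y) - H(Y)

H(X,Y) = -Σ_{x,y} P(x,y) log₂ P(x,y). Per-cell terms -P(x,y)·log₂P(x,y):
  X=0: 0.43083, 0.43083, 0.43083
  X=1: 0.43083, 0.43083, 0.43083
Sum of the 6 terms: H(X,Y) = 2.5850 bits

Marginal of Y (column sums):
  P(Y=0) = 1/6 + 1/6 = 1/3
  P(Y=1) = 1/6 + 1/6 = 1/3
  P(Y=2) = 1/6 + 1/6 = 1/3
H(Y) = -[(1/3)·log₂(1/3) + (1/3)·log₂(1/3) + (1/3)·log₂(1/3)]
  = 0.52832 + 0.52832 + 0.52832 = 1.5850 bits

H(X|Y) = H(X,Y) - H(Y) = 2.5850 - 1.5850 = 1.0000 bits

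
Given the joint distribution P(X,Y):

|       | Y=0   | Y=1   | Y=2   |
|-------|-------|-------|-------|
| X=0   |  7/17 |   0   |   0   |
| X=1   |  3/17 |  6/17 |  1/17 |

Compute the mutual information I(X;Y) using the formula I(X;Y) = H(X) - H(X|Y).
0.4590 bits

I(X;Y) = H(X) - H(X|Y)

Marginal of X (row sums):
  P(X=0) = 7/17 + 0 + 0 = 7/17
  P(X=1) = 3/17 + 6/17 + 1/17 = 10/17
H(X) = -[(7/17)·log₂(7/17) + (10/17)·log₂(10/17)]
  = 0.527103 + 0.450315 = 0.97742 bits

Marginal of Y (column sums):
  P(Y=0) = 7/17 + 3/17 = 10/17
  P(Y=1) = 0 + 6/17 = 6/17
  P(Y=2) = 0 + 1/17 = 1/17
H(X|Y) = Σ_y P(y)·H(X|Y=y):
  Y=0: P(Y=0) = 10/17, P(X|Y=0) = (7/10, 3/10) → H(X|Y=0) = 0.881291
  Y=1: P(Y=1) = 6/17, P(X|Y=1) = (0, 1) → H(X|Y=1) = 0.000000
  Y=2: P(Y=2) = 1/17, P(X|Y=2) = (0, 1) → H(X|Y=2) = 0.000000
H(X|Y) = (10/17)·0.881291 + (6/17)·0.000000 + (1/17)·0.000000 = 0.51841 bits

I(X;Y) = H(X) - H(X|Y) = 0.97742 - 0.51841 = 0.4590 bits

Cross-check via I(X;Y) = H(X) + H(Y) - H(X,Y): computing H(Y) from the column sums and H(X,Y) from the 6 cells in the same way gives H(Y) = 1.22105 bits and H(X,Y) = 1.73945 bits, so
I(X;Y) = 0.97742 + 1.22105 - 1.73945 = 0.4590 bits ✓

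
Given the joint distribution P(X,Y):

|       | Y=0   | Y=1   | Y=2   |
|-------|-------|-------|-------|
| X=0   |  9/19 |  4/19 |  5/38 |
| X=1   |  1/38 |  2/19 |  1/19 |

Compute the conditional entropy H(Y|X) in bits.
1.3832 bits

H(Y|X) = H(X,Y) - H(X)

H(X,Y) = -Σ_{x,y} P(x,y) log₂ P(x,y). Per-cell terms -P(x,y)·log₂P(x,y):
  X=0: 0.5106, 0.4732, 0.3850
  X=1: 0.1381, 0.3419, 0.2236
Sum of the 6 terms: H(X,Y) = 2.0724 bits

Marginal of X (row sums):
  P(X=0) = 9/19 + 4/19 + 5/38 = 31/38
  P(X=1) = 1/38 + 2/19 + 1/19 = 7/38
H(X) = -[(31/38)·log₂(31/38) + (7/38)·log₂(7/38)]
  = 0.2396 + 0.4496 = 0.6892 bits

H(Y|X) = H(X,Y) - H(X) = 2.0724 - 0.6892 = 1.3832 bits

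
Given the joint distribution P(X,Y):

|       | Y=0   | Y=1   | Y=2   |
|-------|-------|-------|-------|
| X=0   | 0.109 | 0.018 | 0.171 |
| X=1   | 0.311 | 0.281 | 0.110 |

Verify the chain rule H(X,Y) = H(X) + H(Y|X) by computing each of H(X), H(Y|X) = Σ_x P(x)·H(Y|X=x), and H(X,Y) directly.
H(X) = 0.8788 bits, H(Y|X) = 1.3987 bits, H(X,Y) = 2.2775 bits

Marginal of X (row sums):
  P(X=0) = 0.109 + 0.018 + 0.171 = 0.298
  P(X=1) = 0.311 + 0.281 + 0.110 = 0.702
H(X) = -[0.298·log₂(0.298) + 0.702·log₂(0.702)]
  = 0.52049 + 0.35834 = 0.8788 bits

H(Y|X) = Σ_x P(x)·H(Y|X=x):
  X=0: P(X=0) = 0.298, P(Y|X=0) = (109/298, 9/149, 171/298) → H(Y|X=0) = 1.23513
  X=1: P(X=1) = 0.702, P(Y|X=1) = (311/702, 281/702, 55/351) → H(Y|X=1) = 1.46809
H(Y|X) = 0.298·1.23513 + 0.702·1.46809 = 1.3987 bits

H(X,Y) = -Σ_{x,y} P(x,y) log₂ P(x,y). Per-cell terms -P(x,y)·log₂P(x,y):
  X=0: 0.34854, 0.10433, 0.43570
  X=1: 0.52404, 0.51461, 0.35029
Sum of the 6 terms: H(X,Y) = 2.2775 bits

Chain rule check:
  H(X) + H(Y|X) = 0.8788 + 1.3987 = 2.2775 bits
  H(X,Y) = 2.2775 bits
✓ Chain rule verified.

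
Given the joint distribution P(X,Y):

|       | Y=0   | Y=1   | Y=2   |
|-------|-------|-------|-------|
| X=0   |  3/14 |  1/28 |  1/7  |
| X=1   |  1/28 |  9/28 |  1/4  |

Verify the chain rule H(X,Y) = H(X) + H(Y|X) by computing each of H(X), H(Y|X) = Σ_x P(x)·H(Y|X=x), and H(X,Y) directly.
H(X) = 0.9666 bits, H(Y|X) = 1.2804 bits, H(X,Y) = 2.2470 bits

Marginal of X (row sums):
  P(X=0) = 3/14 + 1/28 + 1/7 = 11/28
  P(X=1) = 1/28 + 9/28 + 1/4 = 17/28
H(X) = -[(11/28)·log₂(11/28) + (17/28)·log₂(17/28)]
  = 0.5295 + 0.4371 = 0.9666 bits

H(Y|X) = Σ_x P(x)·H(Y|X=x):
  X=0: P(X=0) = 11/28, P(Y|X=0) = (6/11, 1/11, 4/11) → H(Y|X=0) = 1.3222
  X=1: P(X=1) = 17/28, P(Y|X=1) = (1/17, 9/17, 7/17) → H(Y|X=1) = 1.2533
H(Y|X) = (11/28)·1.3222 + (17/28)·1.2533 = 1.2804 bits

H(X,Y) = -Σ_{x,y} P(x,y) log₂ P(x,y). Per-cell terms -P(x,y)·log₂P(x,y):
  X=0: 0.4762, 0.1717, 0.4011
  X=1: 0.1717, 0.5263, 0.5000
Sum of the 6 terms: H(X,Y) = 2.2470 bits

Chain rule check:
  H(X) + H(Y|X) = 0.9666 + 1.2804 = 2.2470 bits
  H(X,Y) = 2.2470 bits
✓ Chain rule verified.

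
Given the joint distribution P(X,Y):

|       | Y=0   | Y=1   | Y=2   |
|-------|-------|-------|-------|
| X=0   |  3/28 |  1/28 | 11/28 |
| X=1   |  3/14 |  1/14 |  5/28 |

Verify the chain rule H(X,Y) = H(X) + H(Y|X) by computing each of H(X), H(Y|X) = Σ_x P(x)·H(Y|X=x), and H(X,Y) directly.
H(X) = 0.9963 bits, H(Y|X) = 1.2422 bits, H(X,Y) = 2.2385 bits

Marginal of X (row sums):
  P(X=0) = 3/28 + 1/28 + 11/28 = 15/28
  P(X=1) = 3/14 + 1/14 + 5/28 = 13/28
H(X) = -[(15/28)·log₂(15/28) + (13/28)·log₂(13/28)]
  = 0.4824 + 0.5139 = 0.9963 bits

H(Y|X) = Σ_x P(x)·H(Y|X=x):
  X=0: P(X=0) = 15/28, P(Y|X=0) = (1/5, 1/15, 11/15) → H(Y|X=0) = 1.0530
  X=1: P(X=1) = 13/28, P(Y|X=1) = (6/13, 2/13, 5/13) → H(Y|X=1) = 1.4605
H(Y|X) = (15/28)·1.0530 + (13/28)·1.4605 = 1.2422 bits

H(X,Y) = -Σ_{x,y} P(x,y) log₂ P(x,y). Per-cell terms -P(x,y)·log₂P(x,y):
  X=0: 0.3453, 0.1717, 0.5295
  X=1: 0.4762, 0.2720, 0.4438
Sum of the 6 terms: H(X,Y) = 2.2385 bits

Chain rule check:
  H(X) + H(Y|X) = 0.9963 + 1.2422 = 2.2385 bits
  H(X,Y) = 2.2385 bits
✓ Chain rule verified.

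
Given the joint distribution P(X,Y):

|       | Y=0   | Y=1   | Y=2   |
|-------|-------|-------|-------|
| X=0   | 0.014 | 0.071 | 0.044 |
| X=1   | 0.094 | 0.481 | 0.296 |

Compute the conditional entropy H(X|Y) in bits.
0.5547 bits

H(X|Y) = H(X,Y) - H(Y)

H(X,Y) = -Σ_{x,y} P(x,y) log₂ P(x,y). Per-cell terms -P(x,y)·log₂P(x,y):
  X=0: 0.086218, 0.270939, 0.198280
  X=1: 0.320652, 0.507884, 0.519874
Sum of the 6 terms: H(X,Y) = 1.90385 bits

Marginal of Y (column sums):
  P(Y=0) = 0.014 + 0.094 = 0.108
  P(Y=1) = 0.071 + 0.481 = 0.552
  P(Y=2) = 0.044 + 0.296 = 0.340
H(Y) = -[0.108·log₂(0.108) + 0.552·log₂(0.552) + 0.340·log₂(0.340)]
  = 0.346777 + 0.473207 + 0.529174 = 1.34916 bits

H(X|Y) = H(X,Y) - H(Y) = 1.90385 - 1.34916 = 0.5547 bits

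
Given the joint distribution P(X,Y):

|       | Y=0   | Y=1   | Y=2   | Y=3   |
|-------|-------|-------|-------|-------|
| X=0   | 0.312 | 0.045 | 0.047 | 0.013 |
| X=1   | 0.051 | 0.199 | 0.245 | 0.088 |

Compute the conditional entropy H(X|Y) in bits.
0.6227 bits

H(X|Y) = H(X,Y) - H(Y)

H(X,Y) = -Σ_{x,y} P(x,y) log₂ P(x,y). Per-cell terms -P(x,y)·log₂P(x,y):
  X=0: 0.5242792, 0.2013269, 0.2073262, 0.0814495
  X=1: 0.2189613, 0.4635028, 0.4971409, 0.3085590
Sum of the 8 terms: H(X,Y) = 2.502546 bits

Marginal of Y (column sums):
  P(Y=0) = 0.312 + 0.051 = 0.363
  P(Y=1) = 0.045 + 0.199 = 0.244
  P(Y=2) = 0.047 + 0.245 = 0.292
  P(Y=3) = 0.013 + 0.088 = 0.101
H(Y) = -[0.363·log₂(0.363) + 0.244·log₂(0.244) + 0.292·log₂(0.292) + 0.101·log₂(0.101)]
  = 0.5306910 + 0.4965515 + 0.5185802 + 0.3340649 = 1.879888 bits

H(X|Y) = H(X,Y) - H(Y) = 2.502546 - 1.879888 = 0.6227 bits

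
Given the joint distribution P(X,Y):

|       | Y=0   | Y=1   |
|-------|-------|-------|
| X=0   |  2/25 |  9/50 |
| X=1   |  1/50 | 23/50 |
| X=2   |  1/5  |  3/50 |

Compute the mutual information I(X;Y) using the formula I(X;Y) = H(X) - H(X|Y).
0.3272 bits

I(X;Y) = H(X) - H(X|Y)

Marginal of X (row sums):
  P(X=0) = 2/25 + 9/50 = 13/50
  P(X=1) = 1/50 + 23/50 = 12/25
  P(X=2) = 1/5 + 3/50 = 13/50
H(X) = -[(13/50)·log₂(13/50) + (12/25)·log₂(12/25) + (13/50)·log₂(13/50)]
  = 0.50529 + 0.50827 + 0.50529 = 1.51885 bits

Marginal of Y (column sums):
  P(Y=0) = 2/25 + 1/50 + 1/5 = 3/10
  P(Y=1) = 9/50 + 23/50 + 3/50 = 7/10
H(X|Y) = Σ_y P(y)·H(X|Y=y):
  Y=0: P(Y=0) = 3/10, P(X|Y=0) = (4/15, 1/15, 2/3) → H(X|Y=0) = 1.15894
  Y=1: P(Y=1) = 7/10, P(X|Y=1) = (9/35, 23/35, 3/35) → H(X|Y=1) = 1.20568
H(X|Y) = (3/10)·1.15894 + (7/10)·1.20568 = 1.19166 bits

I(X;Y) = H(X) - H(X|Y) = 1.51885 - 1.19166 = 0.3272 bits

Cross-check via I(X;Y) = H(X) + H(Y) - H(X,Y): computing H(Y) from the column sums and H(X,Y) from the 6 cells in the same way gives H(Y) = 0.88129 bits and H(X,Y) = 2.07295 bits, so
I(X;Y) = 1.51885 + 0.88129 - 2.07295 = 0.3272 bits ✓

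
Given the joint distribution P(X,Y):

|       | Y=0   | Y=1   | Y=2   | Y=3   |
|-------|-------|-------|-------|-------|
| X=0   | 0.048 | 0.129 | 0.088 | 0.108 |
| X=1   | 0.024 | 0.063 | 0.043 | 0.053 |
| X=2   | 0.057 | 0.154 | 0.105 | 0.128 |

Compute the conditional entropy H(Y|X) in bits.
1.9201 bits

H(Y|X) = H(X,Y) - H(X)

H(X,Y) = -Σ_{x,y} P(x,y) log₂ P(x,y). Per-cell terms -P(x,y)·log₂P(x,y):
  X=0: 0.210279, 0.381138, 0.308559, 0.346777
  X=1: 0.129140, 0.251276, 0.195199, 0.224607
  X=2: 0.235575, 0.415646, 0.341412, 0.379620
Sum of the 12 terms: H(X,Y) = 3.41923 bits

Marginal of X (row sums):
  P(X=0) = 0.048 + 0.129 + 0.088 + 0.108 = 0.373
  P(X=1) = 0.024 + 0.063 + 0.043 + 0.053 = 0.183
  P(X=2) = 0.057 + 0.154 + 0.105 + 0.128 = 0.444
H(X) = -[0.373·log₂(0.373) + 0.183·log₂(0.183) + 0.444·log₂(0.444)]
  = 0.530687 + 0.448365 + 0.520088 = 1.49914 bits

H(Y|X) = H(X,Y) - H(X) = 3.41923 - 1.49914 = 1.9201 bits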